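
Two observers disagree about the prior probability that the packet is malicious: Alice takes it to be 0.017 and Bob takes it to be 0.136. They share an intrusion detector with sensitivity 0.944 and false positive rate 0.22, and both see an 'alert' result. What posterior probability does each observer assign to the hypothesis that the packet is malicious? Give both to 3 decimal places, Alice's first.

The likelihood ratio for an 'alert' result is 0.944/0.22 = 4.2909.
Alice: prior odds 0.017/0.983 = 0.017294; posterior odds 0.074207; posterior probability 0.069.
Bob: prior odds 0.136/0.864 = 0.15741; posterior odds 0.67542; posterior probability 0.403.

Alice: 0.069; Bob: 0.403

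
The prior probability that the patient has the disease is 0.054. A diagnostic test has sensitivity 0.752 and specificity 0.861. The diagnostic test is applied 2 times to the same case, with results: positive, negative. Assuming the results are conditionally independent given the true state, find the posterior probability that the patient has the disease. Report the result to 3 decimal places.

With H the event that the patient has the disease, the joint likelihood of the observed sequence is P(data|H) = 0.752·0.248 = 0.18650 and P(data|¬H) = 0.139·0.861 = 0.11968.
Bayes: P(H|data) = 0.054·0.18650 / (0.054·0.18650 + 0.946·0.11968) = 0.010071/0.12329 = 0.0817.

Posterior P(H) ≈ 0.082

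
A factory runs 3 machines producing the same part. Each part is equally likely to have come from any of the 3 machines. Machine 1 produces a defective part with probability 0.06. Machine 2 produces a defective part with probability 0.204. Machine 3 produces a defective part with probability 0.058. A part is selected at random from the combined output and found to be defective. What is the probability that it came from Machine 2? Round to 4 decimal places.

Tabulate prior·likelihood by source: [1] prior 0.333333, lik 0.06, product 0.02000; [2] prior 0.333333, lik 0.204, product 0.06800; [3] prior 0.333333, lik 0.058, product 0.01933.
Normalizing constant = 0.10733; the posterior for Machine 2 is its product over the sum, 0.06800/0.10733 = 0.6335.

Posterior probability ≈ 0.6335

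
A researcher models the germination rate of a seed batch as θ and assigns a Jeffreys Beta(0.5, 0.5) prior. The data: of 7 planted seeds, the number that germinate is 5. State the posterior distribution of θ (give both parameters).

Posterior: Beta(5.5, 2.5)

The binomial likelihood is conjugate to the Beta prior: with 5 successes and 2 failures, the posterior is Beta(0.5+5, 0.5+2) = Beta(5.5, 2.5).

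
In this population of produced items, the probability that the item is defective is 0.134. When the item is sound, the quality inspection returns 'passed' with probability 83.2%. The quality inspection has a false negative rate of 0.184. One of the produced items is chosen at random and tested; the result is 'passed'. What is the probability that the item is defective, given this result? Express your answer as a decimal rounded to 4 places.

P(H | E) ≈ 0.0331

Write H for 'the item is defective'. Prior odds H:¬H = 0.134/0.866 = 0.15473. For the 'passed' outcome, the likelihood ratio is 0.184/0.832 = 0.22115.
Posterior odds = 0.15473 × 0.22115 = 0.034220, so P(H|E) = 0.034220/(1+0.034220) = 0.0331.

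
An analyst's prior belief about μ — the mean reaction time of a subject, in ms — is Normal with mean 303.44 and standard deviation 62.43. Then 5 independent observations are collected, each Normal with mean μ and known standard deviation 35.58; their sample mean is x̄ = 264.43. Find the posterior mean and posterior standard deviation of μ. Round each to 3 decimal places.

Prior precision 1/τ₀² = 1/62.43² = 0.00025657; data precision n/σ² = 5/35.58² = 0.00394965.
Posterior precision = 0.00025657 + 0.00394965 = 0.00420622, giving posterior SD = 1/√0.00420622 = 15.419.
Posterior mean = (0.00025657·303.44 + 0.00394965·264.43) / 0.00420622 = 266.810.

Posterior mean ≈ 266.810; posterior SD ≈ 15.419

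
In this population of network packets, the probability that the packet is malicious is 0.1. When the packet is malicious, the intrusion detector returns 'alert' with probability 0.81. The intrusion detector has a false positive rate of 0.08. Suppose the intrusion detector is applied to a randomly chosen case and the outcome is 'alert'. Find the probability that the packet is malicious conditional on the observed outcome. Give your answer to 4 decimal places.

P(H | E) ≈ 0.5294

Write H for 'the packet is malicious'. Prior odds H:¬H = 0.1/0.9 = 0.11111. For the 'alert' outcome, the likelihood ratio is 0.81/0.08 = 10.125.
Posterior odds = 0.11111 × 10.125 = 1.1250, so P(H|E) = 1.1250/(1+1.1250) = 0.5294.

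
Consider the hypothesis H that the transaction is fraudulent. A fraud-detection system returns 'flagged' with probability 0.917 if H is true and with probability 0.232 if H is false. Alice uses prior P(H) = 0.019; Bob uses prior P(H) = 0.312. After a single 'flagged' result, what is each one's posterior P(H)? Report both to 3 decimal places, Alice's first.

Alice: 0.071; Bob: 0.642

The likelihood ratio for a 'flagged' result is 0.917/0.232 = 3.9526.
Alice: prior odds 0.019/0.981 = 0.019368; posterior odds 0.076554; posterior probability 0.071.
Bob: prior odds 0.312/0.688 = 0.45349; posterior odds 1.7925; posterior probability 0.642.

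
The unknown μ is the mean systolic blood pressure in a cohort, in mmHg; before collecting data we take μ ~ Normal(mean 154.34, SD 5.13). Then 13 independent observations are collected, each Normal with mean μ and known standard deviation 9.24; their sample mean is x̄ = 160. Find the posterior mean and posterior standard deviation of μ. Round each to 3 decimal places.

With known σ, the Normal prior is conjugate. Weight on the data is w = (n/σ²)/(n/σ² + 1/τ₀²) = 0.152265/(0.152265+0.0379984) = 0.80029.
Posterior mean = w·x̄ + (1−w)·μ₀ = 0.80029·160 + 0.19971·154.34 = 158.870. Posterior variance = 1/(0.152265+0.0379984) = 5.25588, so SD = 2.293.

Posterior mean ≈ 158.870; posterior SD ≈ 2.293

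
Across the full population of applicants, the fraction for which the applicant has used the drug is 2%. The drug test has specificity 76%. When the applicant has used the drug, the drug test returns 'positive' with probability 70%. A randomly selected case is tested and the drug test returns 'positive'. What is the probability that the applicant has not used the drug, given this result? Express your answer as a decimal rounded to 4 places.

P(¬H | E) ≈ 0.9438

Write H for 'the applicant has used the drug'. Prior odds H:¬H = 0.02/0.98 = 0.020408. For the 'positive' outcome, the likelihood ratio is 0.7/0.24 = 2.9167.
Posterior odds = 0.020408 × 2.9167 = 0.059524, so P(H|E) = 0.059524/(1+0.059524) = 0.0562. Then P(¬H|E) = 1 − 0.0562 = 0.9438.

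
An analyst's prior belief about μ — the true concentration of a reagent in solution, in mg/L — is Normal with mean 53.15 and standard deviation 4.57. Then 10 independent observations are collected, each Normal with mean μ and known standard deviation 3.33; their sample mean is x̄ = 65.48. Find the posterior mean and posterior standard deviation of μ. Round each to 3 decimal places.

With known σ, the Normal prior is conjugate. Weight on the data is w = (n/σ²)/(n/σ² + 1/τ₀²) = 0.901803/(0.901803+0.0478815) = 0.94958.
Posterior mean = w·x̄ + (1−w)·μ₀ = 0.94958·65.48 + 0.050418·53.15 = 64.858. Posterior variance = 1/(0.901803+0.0478815) = 1.05298, so SD = 1.026.

Posterior mean ≈ 64.858; posterior SD ≈ 1.026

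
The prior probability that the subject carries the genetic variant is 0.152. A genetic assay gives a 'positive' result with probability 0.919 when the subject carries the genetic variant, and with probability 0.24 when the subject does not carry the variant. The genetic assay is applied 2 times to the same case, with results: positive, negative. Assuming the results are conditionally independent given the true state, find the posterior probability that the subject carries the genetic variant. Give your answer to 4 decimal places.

Posterior P(H) ≈ 0.0682

With H the event that the subject carries the genetic variant, the joint likelihood of the observed sequence is P(data|H) = 0.919·0.081 = 0.074439 and P(data|¬H) = 0.24·0.76 = 0.18240.
Bayes: P(H|data) = 0.152·0.074439 / (0.152·0.074439 + 0.848·0.18240) = 0.011315/0.16599 = 0.0682.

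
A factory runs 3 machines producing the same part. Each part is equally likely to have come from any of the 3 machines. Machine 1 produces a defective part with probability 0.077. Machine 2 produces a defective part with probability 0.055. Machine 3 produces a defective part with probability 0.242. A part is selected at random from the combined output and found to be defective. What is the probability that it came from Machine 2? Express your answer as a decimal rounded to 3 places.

Tabulate prior·likelihood by source: [1] prior 0.333333, lik 0.077, product 0.02567; [2] prior 0.333333, lik 0.055, product 0.01833; [3] prior 0.333333, lik 0.242, product 0.08067.
Normalizing constant = 0.12467; the posterior for Machine 2 is its product over the sum, 0.01833/0.12467 = 0.147.

Posterior probability ≈ 0.147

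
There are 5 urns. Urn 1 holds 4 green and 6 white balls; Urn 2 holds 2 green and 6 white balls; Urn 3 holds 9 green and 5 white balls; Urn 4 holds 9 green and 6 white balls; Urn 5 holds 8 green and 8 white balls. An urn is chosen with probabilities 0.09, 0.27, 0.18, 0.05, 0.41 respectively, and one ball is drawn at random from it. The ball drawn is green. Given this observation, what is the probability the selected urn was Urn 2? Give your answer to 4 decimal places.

Posterior probability ≈ 0.1486

Tabulate prior·likelihood by source: [1] prior 0.09, lik 0.4, product 0.03600; [2] prior 0.27, lik 0.25, product 0.06750; [3] prior 0.18, lik 0.6429, product 0.1157; [4] prior 0.05, lik 0.6, product 0.03000; [5] prior 0.41, lik 0.5, product 0.2050.
Normalizing constant = 0.45421; the posterior for Urn 2 is its product over the sum, 0.06750/0.45421 = 0.1486.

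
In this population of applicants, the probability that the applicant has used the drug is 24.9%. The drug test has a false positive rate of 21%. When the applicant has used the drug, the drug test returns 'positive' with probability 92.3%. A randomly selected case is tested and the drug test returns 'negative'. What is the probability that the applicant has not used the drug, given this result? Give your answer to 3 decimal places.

Write H for 'the applicant has used the drug'. Prior odds H:¬H = 0.249/0.751 = 0.33156. For the 'negative' outcome, the likelihood ratio is 0.077/0.79 = 0.097468.
Posterior odds = 0.33156 × 0.097468 = 0.032316, so P(H|E) = 0.032316/(1+0.032316) = 0.031. Then P(¬H|E) = 1 − 0.031 = 0.969.

P(¬H | E) ≈ 0.969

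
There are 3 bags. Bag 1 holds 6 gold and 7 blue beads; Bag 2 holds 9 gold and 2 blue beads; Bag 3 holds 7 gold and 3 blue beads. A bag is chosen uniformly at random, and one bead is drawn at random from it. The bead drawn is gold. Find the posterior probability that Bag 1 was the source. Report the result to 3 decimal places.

P(gold|Bag 1) = 0.4615; P(gold|Bag 2) = 0.8182; P(gold|Bag 3) = 0.7.
Prior × likelihood for each source: 0.333333·0.4615=0.1538, 0.333333·0.8182=0.2727, 0.333333·0.7=0.2333. Summing gives P(gold) = 0.65991.
P(Bag 1 | gold) = 0.1538 / 0.65991 = 0.233.

Posterior probability ≈ 0.233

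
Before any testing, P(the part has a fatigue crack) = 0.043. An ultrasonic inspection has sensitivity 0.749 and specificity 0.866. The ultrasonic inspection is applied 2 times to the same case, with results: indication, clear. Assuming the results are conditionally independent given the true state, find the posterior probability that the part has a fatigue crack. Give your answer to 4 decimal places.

With H the event that the part has a fatigue crack, the joint likelihood of the observed sequence is P(data|H) = 0.749·0.251 = 0.18800 and P(data|¬H) = 0.134·0.866 = 0.11604.
Bayes: P(H|data) = 0.043·0.18800 / (0.043·0.18800 + 0.957·0.11604) = 0.0080840/0.11914 = 0.0679.

Posterior P(H) ≈ 0.0679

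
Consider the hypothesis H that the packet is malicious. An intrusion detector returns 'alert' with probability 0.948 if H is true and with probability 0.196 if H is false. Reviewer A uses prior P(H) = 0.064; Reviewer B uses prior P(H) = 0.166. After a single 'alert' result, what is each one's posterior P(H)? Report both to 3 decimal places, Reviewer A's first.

The likelihood ratio for an 'alert' result is 0.948/0.196 = 4.8367.
Reviewer A: prior odds 0.064/0.936 = 0.068376; posterior odds 0.33072; posterior probability 0.249.
Reviewer B: prior odds 0.166/0.834 = 0.19904; posterior odds 0.96271; posterior probability 0.490.

Reviewer A: 0.249; Reviewer B: 0.490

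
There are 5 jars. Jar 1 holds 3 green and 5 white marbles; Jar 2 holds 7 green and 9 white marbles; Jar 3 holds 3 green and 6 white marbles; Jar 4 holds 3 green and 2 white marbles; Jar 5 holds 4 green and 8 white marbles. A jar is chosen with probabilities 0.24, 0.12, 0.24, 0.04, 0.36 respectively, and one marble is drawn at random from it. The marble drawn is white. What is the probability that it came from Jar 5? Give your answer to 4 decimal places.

Posterior probability ≈ 0.3788

Tabulate prior·likelihood by source: [1] prior 0.24, lik 0.625, product 0.1500; [2] prior 0.12, lik 0.5625, product 0.06750; [3] prior 0.24, lik 0.6667, product 0.1600; [4] prior 0.04, lik 0.4, product 0.01600; [5] prior 0.36, lik 0.6667, product 0.2400.
Normalizing constant = 0.63350; the posterior for Jar 5 is its product over the sum, 0.2400/0.63350 = 0.3788.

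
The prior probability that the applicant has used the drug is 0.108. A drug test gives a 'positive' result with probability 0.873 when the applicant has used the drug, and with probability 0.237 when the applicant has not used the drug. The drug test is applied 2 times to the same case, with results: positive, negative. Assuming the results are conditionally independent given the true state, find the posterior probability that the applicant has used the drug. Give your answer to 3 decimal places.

Let H be the event that the applicant has used the drug; start with P(H) = 0.108. P('positive'|H) = 0.873, P('positive'|¬H) = 0.237.
Update on result 1 ('positive'): P(H) ← 0.873·0.1080 / (0.873·0.1080 + 0.237·0.8920) = 0.094284/0.30569 = 0.3084.
Update on result 2 ('negative'): P(H) ← 0.127·0.3084 / (0.127·0.3084 + 0.763·0.6916) = 0.039171/0.56684 = 0.0691.

Posterior P(H) ≈ 0.069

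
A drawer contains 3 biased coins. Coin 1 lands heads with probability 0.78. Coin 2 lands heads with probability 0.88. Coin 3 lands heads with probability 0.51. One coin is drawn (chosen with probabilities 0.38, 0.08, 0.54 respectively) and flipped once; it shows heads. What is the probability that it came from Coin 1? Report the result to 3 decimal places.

Posterior probability ≈ 0.462

P(heads|C1) = 0.78; P(heads|C2) = 0.88; P(heads|C3) = 0.51.
Prior × likelihood for each source: 0.38·0.78=0.2964, 0.08·0.88=0.07040, 0.54·0.51=0.2754. Summing gives P(heads) = 0.64220.
P(Coin 1 | heads) = 0.2964 / 0.64220 = 0.462.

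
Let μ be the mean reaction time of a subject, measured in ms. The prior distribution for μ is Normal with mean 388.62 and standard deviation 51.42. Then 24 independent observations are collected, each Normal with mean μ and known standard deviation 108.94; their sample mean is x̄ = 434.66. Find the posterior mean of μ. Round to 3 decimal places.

Prior precision 1/τ₀² = 1/51.42² = 0.00037821; data precision n/σ² = 24/108.94² = 0.00202226.
Posterior precision = 0.00037821 + 0.00202226 = 0.00240047.
Posterior mean = (0.00037821·388.62 + 0.00202226·434.66) / 0.00240047 = 427.406.

Posterior mean ≈ 427.406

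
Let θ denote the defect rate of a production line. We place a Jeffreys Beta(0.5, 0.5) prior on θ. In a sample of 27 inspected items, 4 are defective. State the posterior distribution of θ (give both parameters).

Observing 4 successes and 23 failures updates Beta(0.5, 0.5) by adding the success and failure counts to the two shape parameters: α = 0.5+4 = 4.5, β = 0.5+23 = 23.5.

Posterior: Beta(4.5, 23.5)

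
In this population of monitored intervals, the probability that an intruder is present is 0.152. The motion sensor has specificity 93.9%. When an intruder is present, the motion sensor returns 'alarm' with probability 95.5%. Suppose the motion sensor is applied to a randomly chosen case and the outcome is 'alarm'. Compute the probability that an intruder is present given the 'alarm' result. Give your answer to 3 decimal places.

P(H | E) ≈ 0.737

Let H be the event that an intruder is present. P(H) = 0.152, so P(¬H) = 0.848. With E the 'alarm' result, P(E|H) = 0.955 and P(E|¬H) = 0.061.
P(E) = 0.955·0.152 + 0.061·0.848 = 0.14516 + 0.051728 = 0.19689.
By Bayes' theorem, P(H|E) = 0.14516 / 0.19689 = 0.737.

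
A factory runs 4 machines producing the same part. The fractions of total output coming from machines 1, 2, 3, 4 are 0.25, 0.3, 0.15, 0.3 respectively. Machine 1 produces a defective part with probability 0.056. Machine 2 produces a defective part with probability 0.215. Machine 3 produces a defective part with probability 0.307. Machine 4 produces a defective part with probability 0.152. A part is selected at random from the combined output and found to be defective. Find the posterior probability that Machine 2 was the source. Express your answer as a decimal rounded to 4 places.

Posterior probability ≈ 0.3791

Tabulate prior·likelihood by source: [1] prior 0.25, lik 0.056, product 0.01400; [2] prior 0.3, lik 0.215, product 0.06450; [3] prior 0.15, lik 0.307, product 0.04605; [4] prior 0.3, lik 0.152, product 0.04560.
Normalizing constant = 0.17015; the posterior for Machine 2 is its product over the sum, 0.06450/0.17015 = 0.3791.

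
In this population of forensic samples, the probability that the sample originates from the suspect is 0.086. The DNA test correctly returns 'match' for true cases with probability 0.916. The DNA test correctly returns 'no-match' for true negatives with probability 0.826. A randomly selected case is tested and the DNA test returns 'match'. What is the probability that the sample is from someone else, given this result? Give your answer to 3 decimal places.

Write H for 'the sample originates from the suspect'. Prior odds H:¬H = 0.086/0.914 = 0.094092. For the 'match' outcome, the likelihood ratio is 0.916/0.174 = 5.2644.
Posterior odds = 0.094092 × 5.2644 = 0.49533, so P(H|E) = 0.49533/(1+0.49533) = 0.331. Then P(¬H|E) = 1 − 0.331 = 0.669.

P(¬H | E) ≈ 0.669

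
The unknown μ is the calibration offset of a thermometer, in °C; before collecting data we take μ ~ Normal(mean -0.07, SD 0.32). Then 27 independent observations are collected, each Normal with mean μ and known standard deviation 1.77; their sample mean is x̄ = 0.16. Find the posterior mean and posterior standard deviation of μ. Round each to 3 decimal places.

Posterior mean ≈ 0.038; posterior SD ≈ 0.233

Prior precision 1/τ₀² = 1/0.32² = 9.76562; data precision n/σ² = 27/1.77² = 8.61821.
Posterior precision = 9.76562 + 8.61821 = 18.3838, giving posterior SD = 1/√18.3838 = 0.233.
Posterior mean = (9.76562·-0.07 + 8.61821·0.16) / 18.3838 = 0.038.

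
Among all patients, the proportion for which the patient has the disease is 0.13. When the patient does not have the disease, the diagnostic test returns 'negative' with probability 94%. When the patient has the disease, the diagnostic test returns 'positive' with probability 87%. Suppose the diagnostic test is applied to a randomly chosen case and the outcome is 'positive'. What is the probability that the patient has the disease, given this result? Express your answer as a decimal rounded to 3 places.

Write H for 'the patient has the disease'. Prior odds H:¬H = 0.13/0.87 = 0.14943. For the 'positive' outcome, the likelihood ratio is 0.87/0.06 = 14.500.
Posterior odds = 0.14943 × 14.500 = 2.1667, so P(H|E) = 2.1667/(1+2.1667) = 0.684.

P(H | E) ≈ 0.684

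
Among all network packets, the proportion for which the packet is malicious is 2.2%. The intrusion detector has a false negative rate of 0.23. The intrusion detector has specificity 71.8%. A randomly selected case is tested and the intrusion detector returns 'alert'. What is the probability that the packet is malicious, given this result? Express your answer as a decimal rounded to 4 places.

P(H | E) ≈ 0.0579

Let H be the event that the packet is malicious. P(H) = 0.022, so P(¬H) = 0.978. With E the 'alert' result, P(E|H) = 0.77 and P(E|¬H) = 0.282.
P(E) = 0.77·0.022 + 0.282·0.978 = 0.016940 + 0.27580 = 0.29274.
By Bayes' theorem, P(H|E) = 0.016940 / 0.29274 = 0.0579.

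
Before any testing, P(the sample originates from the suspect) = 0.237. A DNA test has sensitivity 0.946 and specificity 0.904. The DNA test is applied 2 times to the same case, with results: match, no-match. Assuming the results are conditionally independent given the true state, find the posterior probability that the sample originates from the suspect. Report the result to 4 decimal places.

Posterior P(H) ≈ 0.1546

Let H be the event that the sample originates from the suspect; start with P(H) = 0.237. P('match'|H) = 0.946, P('match'|¬H) = 0.096.
Update on result 1 ('match'): P(H) ← 0.946·0.2370 / (0.946·0.2370 + 0.096·0.7630) = 0.22420/0.29745 = 0.7537.
Update on result 2 ('no-match'): P(H) ← 0.054·0.7537 / (0.054·0.7537 + 0.904·0.2463) = 0.040702/0.26332 = 0.1546.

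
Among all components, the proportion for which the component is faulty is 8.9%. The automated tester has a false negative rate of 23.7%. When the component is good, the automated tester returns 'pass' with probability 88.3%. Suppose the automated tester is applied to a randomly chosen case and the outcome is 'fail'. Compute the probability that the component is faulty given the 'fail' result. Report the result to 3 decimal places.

Write H for 'the component is faulty'. Prior odds H:¬H = 0.089/0.911 = 0.097695. For the 'fail' outcome, the likelihood ratio is 0.763/0.117 = 6.5214.
Posterior odds = 0.097695 × 6.5214 = 0.63710, so P(H|E) = 0.63710/(1+0.63710) = 0.389.

P(H | E) ≈ 0.389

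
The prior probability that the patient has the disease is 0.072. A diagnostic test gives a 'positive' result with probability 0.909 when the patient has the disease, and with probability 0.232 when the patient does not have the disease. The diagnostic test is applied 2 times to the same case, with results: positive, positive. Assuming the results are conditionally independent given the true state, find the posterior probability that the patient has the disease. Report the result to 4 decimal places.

Posterior P(H) ≈ 0.5436

Let H be the event that the patient has the disease; start with P(H) = 0.072. P('positive'|H) = 0.909, P('positive'|¬H) = 0.232.
Update on result 1 ('positive'): P(H) ← 0.909·0.0720 / (0.909·0.0720 + 0.232·0.9280) = 0.065448/0.28074 = 0.2331.
Update on result 2 ('positive'): P(H) ← 0.909·0.2331 / (0.909·0.2331 + 0.232·0.7669) = 0.21191/0.38982 = 0.5436.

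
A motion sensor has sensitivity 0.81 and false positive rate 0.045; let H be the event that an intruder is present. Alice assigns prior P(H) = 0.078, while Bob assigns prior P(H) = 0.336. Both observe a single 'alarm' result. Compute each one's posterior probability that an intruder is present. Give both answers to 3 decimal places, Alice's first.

Alice: 0.604; Bob: 0.901

The likelihood ratio for an 'alarm' result is 0.81/0.045 = 18.000.
Alice: prior odds 0.078/0.922 = 0.084599; posterior odds 1.5228; posterior probability 0.604.
Bob: prior odds 0.336/0.664 = 0.50602; posterior odds 9.1084; posterior probability 0.901.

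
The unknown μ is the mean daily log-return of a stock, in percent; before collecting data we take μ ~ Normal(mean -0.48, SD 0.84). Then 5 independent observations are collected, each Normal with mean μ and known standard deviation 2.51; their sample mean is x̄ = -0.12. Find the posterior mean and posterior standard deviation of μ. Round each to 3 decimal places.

Posterior mean ≈ -0.351; posterior SD ≈ 0.673

With known σ, the Normal prior is conjugate. Weight on the data is w = (n/σ²)/(n/σ² + 1/τ₀²) = 0.793638/(0.793638+1.41723) = 0.35897.
Posterior mean = w·x̄ + (1−w)·μ₀ = 0.35897·-0.12 + 0.64103·-0.48 = -0.351. Posterior variance = 1/(0.793638+1.41723) = 0.452310, so SD = 0.673.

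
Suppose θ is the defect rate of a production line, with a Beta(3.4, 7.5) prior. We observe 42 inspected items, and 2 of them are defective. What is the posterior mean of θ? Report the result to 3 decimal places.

Observing 2 successes and 40 failures updates Beta(3.4, 7.5) by adding the success and failure counts to the two shape parameters: α = 3.4+2 = 5.4, β = 7.5+40 = 47.5.
Posterior mean = α/(α+β) = 5.4/52.9 = 0.102.

Posterior mean ≈ 0.102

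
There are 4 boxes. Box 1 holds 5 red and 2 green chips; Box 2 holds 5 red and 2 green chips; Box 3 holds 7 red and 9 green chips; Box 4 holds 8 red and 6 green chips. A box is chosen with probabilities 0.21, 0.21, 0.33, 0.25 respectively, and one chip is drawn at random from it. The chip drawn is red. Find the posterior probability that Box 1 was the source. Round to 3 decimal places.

Tabulate prior·likelihood by source: [1] prior 0.21, lik 0.7143, product 0.1500; [2] prior 0.21, lik 0.7143, product 0.1500; [3] prior 0.33, lik 0.4375, product 0.1444; [4] prior 0.25, lik 0.5714, product 0.1429.
Normalizing constant = 0.58723; the posterior for Box 1 is its product over the sum, 0.1500/0.58723 = 0.255.

Posterior probability ≈ 0.255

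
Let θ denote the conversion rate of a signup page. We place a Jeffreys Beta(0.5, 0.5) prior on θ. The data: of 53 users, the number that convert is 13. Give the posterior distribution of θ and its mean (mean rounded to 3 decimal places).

Posterior: Beta(13.5, 40.5); mean ≈ 0.250

Observing 13 successes and 40 failures updates Beta(0.5, 0.5) by adding the success and failure counts to the two shape parameters: α = 0.5+13 = 13.5, β = 0.5+40 = 40.5.
Posterior mean = α/(α+β) = 13.5/54 = 0.250.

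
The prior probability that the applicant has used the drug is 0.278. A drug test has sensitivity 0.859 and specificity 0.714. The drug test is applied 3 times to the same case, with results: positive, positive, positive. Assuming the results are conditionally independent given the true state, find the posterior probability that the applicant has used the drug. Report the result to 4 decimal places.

Posterior P(H) ≈ 0.9125

Let H be the event that the applicant has used the drug; start with P(H) = 0.278. P('positive'|H) = 0.859, P('positive'|¬H) = 0.286.
Update on result 1 ('positive'): P(H) ← 0.859·0.2780 / (0.859·0.2780 + 0.286·0.7220) = 0.23880/0.44529 = 0.5363.
Update on result 2 ('positive'): P(H) ← 0.859·0.5363 / (0.859·0.5363 + 0.286·0.4637) = 0.46066/0.59329 = 0.7765.
Update on result 3 ('positive'): P(H) ← 0.859·0.7765 / (0.859·0.7765 + 0.286·0.2235) = 0.66698/0.73091 = 0.9125.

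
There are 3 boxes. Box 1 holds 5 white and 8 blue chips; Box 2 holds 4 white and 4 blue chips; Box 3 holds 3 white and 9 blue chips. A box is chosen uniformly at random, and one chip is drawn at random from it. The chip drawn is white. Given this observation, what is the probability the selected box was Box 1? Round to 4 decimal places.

Posterior probability ≈ 0.3390

Tabulate prior·likelihood by source: [1] prior 0.333333, lik 0.3846, product 0.1282; [2] prior 0.333333, lik 0.5, product 0.1667; [3] prior 0.333333, lik 0.25, product 0.08333.
Normalizing constant = 0.37821; the posterior for Box 1 is its product over the sum, 0.1282/0.37821 = 0.3390.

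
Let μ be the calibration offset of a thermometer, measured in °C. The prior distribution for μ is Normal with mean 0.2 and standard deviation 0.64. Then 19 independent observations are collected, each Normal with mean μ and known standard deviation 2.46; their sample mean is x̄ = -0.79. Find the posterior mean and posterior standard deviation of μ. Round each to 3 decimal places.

With known σ, the Normal prior is conjugate. Weight on the data is w = (n/σ²)/(n/σ² + 1/τ₀²) = 3.13967/(3.13967+2.44141) = 0.56256.
Posterior mean = w·x̄ + (1−w)·μ₀ = 0.56256·-0.79 + 0.43744·0.2 = -0.357. Posterior variance = 1/(3.13967+2.44141) = 0.179177, so SD = 0.423.

Posterior mean ≈ -0.357; posterior SD ≈ 0.423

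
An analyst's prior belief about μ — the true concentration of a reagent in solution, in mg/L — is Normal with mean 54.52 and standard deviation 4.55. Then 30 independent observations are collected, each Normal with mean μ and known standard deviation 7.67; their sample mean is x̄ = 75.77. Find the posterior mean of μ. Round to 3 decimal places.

Prior precision 1/τ₀² = 1/4.55² = 0.0483033; data precision n/σ² = 30/7.67² = 0.509953.
Posterior precision = 0.0483033 + 0.509953 = 0.558257.
Posterior mean = (0.0483033·54.52 + 0.509953·75.77) / 0.558257 = 73.931.

Posterior mean ≈ 73.931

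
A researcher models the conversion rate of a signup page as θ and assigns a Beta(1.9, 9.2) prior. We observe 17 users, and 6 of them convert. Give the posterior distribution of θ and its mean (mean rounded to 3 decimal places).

Observing 6 successes and 11 failures updates Beta(1.9, 9.2) by adding the success and failure counts to the two shape parameters: α = 1.9+6 = 7.9, β = 9.2+11 = 20.2.
E[θ | data] = 7.9/(7.9+20.2) = 0.281.

Posterior: Beta(7.9, 20.2); mean ≈ 0.281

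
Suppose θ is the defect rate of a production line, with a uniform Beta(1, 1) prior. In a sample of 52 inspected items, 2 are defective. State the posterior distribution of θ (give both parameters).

Posterior: Beta(3, 51)

Observing 2 successes and 50 failures updates Beta(1, 1) by adding the success and failure counts to the two shape parameters: α = 1+2 = 3, β = 1+50 = 51.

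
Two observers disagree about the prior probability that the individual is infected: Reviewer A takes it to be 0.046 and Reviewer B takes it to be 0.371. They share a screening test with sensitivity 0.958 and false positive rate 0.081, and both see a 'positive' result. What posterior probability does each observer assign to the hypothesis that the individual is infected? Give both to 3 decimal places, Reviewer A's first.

Reviewer A: 0.363; Reviewer B: 0.875

P('+'|H) = 0.958, P('+'|¬H) = 0.081.
Reviewer A: numerator 0.958·0.046 = 0.044068; evidence = 0.044068+0.081·0.954 = 0.12134; posterior = 0.363.
Reviewer B: numerator 0.958·0.371 = 0.35542; evidence = 0.35542+0.081·0.629 = 0.40637; posterior = 0.875.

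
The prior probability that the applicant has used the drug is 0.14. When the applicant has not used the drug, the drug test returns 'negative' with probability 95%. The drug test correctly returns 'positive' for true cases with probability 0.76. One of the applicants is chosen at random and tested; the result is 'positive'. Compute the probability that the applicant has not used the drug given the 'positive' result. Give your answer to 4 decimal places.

P(¬H | E) ≈ 0.2878

Let H be the event that the applicant has used the drug. P(H) = 0.14, so P(¬H) = 0.86. With E the 'positive' result, P(E|H) = 0.76 and P(E|¬H) = 0.05.
P(E) = 0.76·0.14 + 0.05·0.86 = 0.10640 + 0.043000 = 0.14940.
By Bayes' theorem, P(H|E) = 0.10640 / 0.14940 = 0.7122. Hence P(¬H|E) = 1 − 0.7122 = 0.2878.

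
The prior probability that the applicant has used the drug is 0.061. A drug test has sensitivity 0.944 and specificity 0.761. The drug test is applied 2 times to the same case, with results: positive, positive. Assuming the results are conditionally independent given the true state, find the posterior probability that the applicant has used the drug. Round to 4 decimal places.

Posterior P(H) ≈ 0.5033

With H the event that the applicant has used the drug, the joint likelihood of the observed sequence is P(data|H) = 0.944·0.944 = 0.89114 and P(data|¬H) = 0.239·0.239 = 0.057121.
Bayes: P(H|data) = 0.061·0.89114 / (0.061·0.89114 + 0.939·0.057121) = 0.054359/0.10800 = 0.5033.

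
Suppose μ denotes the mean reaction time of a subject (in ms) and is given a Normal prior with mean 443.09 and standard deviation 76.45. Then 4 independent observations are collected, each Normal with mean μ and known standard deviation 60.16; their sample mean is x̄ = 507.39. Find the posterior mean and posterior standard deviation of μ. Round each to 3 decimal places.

Posterior mean ≈ 498.770; posterior SD ≈ 27.991

With known σ, the Normal prior is conjugate. Weight on the data is w = (n/σ²)/(n/σ² + 1/τ₀²) = 0.00110521/(0.00110521+0.00017110) = 0.86594.
Posterior mean = w·x̄ + (1−w)·μ₀ = 0.86594·507.39 + 0.13406·443.09 = 498.770. Posterior variance = 1/(0.00110521+0.00017110) = 783.511, so SD = 27.991.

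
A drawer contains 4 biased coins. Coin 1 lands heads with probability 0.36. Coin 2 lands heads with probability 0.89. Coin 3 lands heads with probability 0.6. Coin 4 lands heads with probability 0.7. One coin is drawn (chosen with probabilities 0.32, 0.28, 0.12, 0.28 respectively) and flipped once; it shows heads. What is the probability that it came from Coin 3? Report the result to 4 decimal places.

Posterior probability ≈ 0.1139

P(heads|C1) = 0.36; P(heads|C2) = 0.89; P(heads|C3) = 0.6; P(heads|C4) = 0.7.
Prior × likelihood for each source: 0.32·0.36=0.1152, 0.28·0.89=0.2492, 0.12·0.6=0.07200, 0.28·0.7=0.1960. Summing gives P(heads) = 0.63240.
P(Coin 3 | heads) = 0.07200 / 0.63240 = 0.1139.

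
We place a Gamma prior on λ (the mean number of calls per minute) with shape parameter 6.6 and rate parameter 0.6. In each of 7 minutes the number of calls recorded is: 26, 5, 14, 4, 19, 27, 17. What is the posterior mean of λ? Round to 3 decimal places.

Total count ∑xᵢ = 112 over n = 7 minutes.
Gamma is conjugate to the Poisson likelihood: posterior is Gamma(shape = 6.6+112 = 118.6, rate = 0.6+7 = 7.6).
Posterior mean = shape/rate = 118.6/7.6 = 15.605.

Posterior mean ≈ 15.605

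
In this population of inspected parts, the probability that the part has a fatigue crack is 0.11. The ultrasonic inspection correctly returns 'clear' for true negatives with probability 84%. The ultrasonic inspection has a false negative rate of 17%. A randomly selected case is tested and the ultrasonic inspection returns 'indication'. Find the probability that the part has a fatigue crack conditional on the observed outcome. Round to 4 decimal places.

Let H be the event that the part has a fatigue crack. P(H) = 0.11, so P(¬H) = 0.89. With E the 'indication' result, P(E|H) = 0.83 and P(E|¬H) = 0.16.
P(E) = 0.83·0.11 + 0.16·0.89 = 0.091300 + 0.14240 = 0.23370.
By Bayes' theorem, P(H|E) = 0.091300 / 0.23370 = 0.3907.

P(H | E) ≈ 0.3907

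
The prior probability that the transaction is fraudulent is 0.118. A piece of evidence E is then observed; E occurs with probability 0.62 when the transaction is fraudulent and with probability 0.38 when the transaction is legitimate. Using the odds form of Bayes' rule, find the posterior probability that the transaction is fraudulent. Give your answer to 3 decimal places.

Posterior probability ≈ 0.179

Prior odds = 0.118/(1−0.118) = 0.13379. In log-odds, ln(0.13379) = -2.0115.
Add log likelihood ratio: ln(1.6316) = 0.48955.
Posterior log-odds = -1.5220, so posterior odds = exp(-1.5220) = 0.21828. Converting, P(H|E) = 0.21828/1.2183 = 0.179.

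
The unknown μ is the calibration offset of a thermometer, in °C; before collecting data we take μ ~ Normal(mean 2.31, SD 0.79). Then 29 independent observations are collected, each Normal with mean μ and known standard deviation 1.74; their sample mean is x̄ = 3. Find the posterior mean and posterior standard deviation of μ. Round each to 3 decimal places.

Prior precision 1/τ₀² = 1/0.79² = 1.60231; data precision n/σ² = 29/1.74² = 9.57854.
Posterior precision = 1.60231 + 9.57854 = 11.1809, giving posterior SD = 1/√11.1809 = 0.299.
Posterior mean = (1.60231·2.31 + 9.57854·3) / 11.1809 = 2.901.

Posterior mean ≈ 2.901; posterior SD ≈ 0.299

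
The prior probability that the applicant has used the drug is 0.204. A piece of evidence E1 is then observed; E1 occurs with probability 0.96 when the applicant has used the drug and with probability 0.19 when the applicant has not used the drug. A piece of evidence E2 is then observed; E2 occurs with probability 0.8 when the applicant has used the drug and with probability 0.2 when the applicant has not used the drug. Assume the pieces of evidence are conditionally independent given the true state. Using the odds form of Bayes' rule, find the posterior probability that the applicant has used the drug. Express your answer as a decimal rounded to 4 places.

Prior odds = 0.204/(1−0.204) = 0.25628. In log-odds, ln(0.25628) = -1.3615.
Add log likelihood ratios: ln(5.0526) + ln(4.0000) = 3.0062.
Posterior log-odds = 1.6447, so posterior odds = exp(1.6447) = 5.1796. Converting, P(H|E) = 5.1796/6.1796 = 0.8382.

Posterior probability ≈ 0.8382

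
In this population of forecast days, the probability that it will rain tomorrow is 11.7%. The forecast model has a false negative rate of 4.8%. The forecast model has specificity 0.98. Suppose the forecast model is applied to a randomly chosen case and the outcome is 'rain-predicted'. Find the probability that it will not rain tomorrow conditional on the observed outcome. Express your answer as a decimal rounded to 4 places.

Write H for 'it will rain tomorrow'. Prior odds H:¬H = 0.117/0.883 = 0.13250. For the 'rain-predicted' outcome, the likelihood ratio is 0.952/0.02 = 47.600.
Posterior odds = 0.13250 × 47.600 = 6.3071, so P(H|E) = 6.3071/(1+6.3071) = 0.8631. Then P(¬H|E) = 1 − 0.8631 = 0.1369.

P(¬H | E) ≈ 0.1369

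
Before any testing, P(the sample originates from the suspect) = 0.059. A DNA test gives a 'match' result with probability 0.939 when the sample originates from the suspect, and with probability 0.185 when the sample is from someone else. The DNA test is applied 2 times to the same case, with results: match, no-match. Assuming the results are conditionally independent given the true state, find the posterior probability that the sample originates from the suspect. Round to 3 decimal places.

Posterior P(H) ≈ 0.023

Let H be the event that the sample originates from the suspect; start with P(H) = 0.059. P('match'|H) = 0.939, P('match'|¬H) = 0.185.
Update on result 1 ('match'): P(H) ← 0.939·0.0590 / (0.939·0.0590 + 0.185·0.9410) = 0.055401/0.22949 = 0.2414.
Update on result 2 ('no-match'): P(H) ← 0.061·0.2414 / (0.061·0.2414 + 0.815·0.7586) = 0.014726/0.63297 = 0.0233.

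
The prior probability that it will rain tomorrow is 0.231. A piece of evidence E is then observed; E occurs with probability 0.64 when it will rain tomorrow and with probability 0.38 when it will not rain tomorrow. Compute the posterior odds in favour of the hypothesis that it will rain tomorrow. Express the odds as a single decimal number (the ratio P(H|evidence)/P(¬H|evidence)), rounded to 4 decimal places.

Prior odds = 0.231/(1−0.231) = 0.30039.
Likelihood ratio for E = 0.64/0.38 = 1.6842.
Posterior odds = prior odds × LR = 0.50592.

Posterior odds ≈ 0.5059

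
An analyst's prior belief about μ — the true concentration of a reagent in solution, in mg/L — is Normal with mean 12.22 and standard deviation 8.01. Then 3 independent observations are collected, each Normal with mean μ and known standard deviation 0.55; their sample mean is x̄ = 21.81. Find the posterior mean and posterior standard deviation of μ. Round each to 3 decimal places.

Posterior mean ≈ 21.795; posterior SD ≈ 0.317

With known σ, the Normal prior is conjugate. Weight on the data is w = (n/σ²)/(n/σ² + 1/τ₀²) = 9.91736/(9.91736+0.0155860) = 0.99843.
Posterior mean = w·x̄ + (1−w)·μ₀ = 0.99843·21.81 + 0.0015691·12.22 = 21.795. Posterior variance = 1/(9.91736+0.0155860) = 0.100675, so SD = 0.317.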